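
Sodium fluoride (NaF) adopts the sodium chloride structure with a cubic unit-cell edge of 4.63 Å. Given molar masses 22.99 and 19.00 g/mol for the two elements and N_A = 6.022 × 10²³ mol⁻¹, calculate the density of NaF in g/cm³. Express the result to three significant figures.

2.81 g/cm³

The sodium chloride structure contains Z = 4 formula units per cell; M(NaF) = 22.99 + 19.00 = 41.99 g/mol.
a³ = (4.630 × 10^-8 cm)³ = 9.925 × 10^-23 cm³.
ρ = 4 × 41.99 / (6.022 × 10²³ × 9.925 × 10^-23) = 2.810 g/cm³.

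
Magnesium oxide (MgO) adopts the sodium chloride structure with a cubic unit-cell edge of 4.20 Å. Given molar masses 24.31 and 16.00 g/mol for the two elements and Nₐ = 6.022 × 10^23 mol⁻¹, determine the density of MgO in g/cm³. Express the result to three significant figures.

The sodium chloride structure contains Z = 4 formula units per cell; M(MgO) = 24.31 + 16.00 = 40.31 g/mol.
a³ = (4.200 × 10^-8 cm)³ = 7.409 × 10^-23 cm³.
ρ = 4 × 40.31 / (6.022 × 10²³ × 7.409 × 10^-23) = 3.614 g/cm³.

3.61 g/cm³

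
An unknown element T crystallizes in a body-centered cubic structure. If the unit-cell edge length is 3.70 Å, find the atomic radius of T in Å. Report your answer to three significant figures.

In a BCC lattice, atoms touch along the body diagonal, so √3·a = 4r.
r = √3·a/4 = 1.7321 × 3.70 / 4 = 1.60 Å.

1.60 Å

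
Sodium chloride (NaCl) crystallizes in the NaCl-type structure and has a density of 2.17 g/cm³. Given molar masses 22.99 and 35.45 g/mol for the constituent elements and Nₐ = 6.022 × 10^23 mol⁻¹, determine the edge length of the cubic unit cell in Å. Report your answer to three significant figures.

5.63 Å

M(NaCl) = 58.44 g/mol; Z = 4 formula units per cell.
a³ = Z·M/(N_A·ρ) = 4 × 58.44 / (6.022 × 10²³ × 2.17) = 1.789 × 10^-22 cm³, so a = 5.635 × 10^-8 cm = 5.63 Å.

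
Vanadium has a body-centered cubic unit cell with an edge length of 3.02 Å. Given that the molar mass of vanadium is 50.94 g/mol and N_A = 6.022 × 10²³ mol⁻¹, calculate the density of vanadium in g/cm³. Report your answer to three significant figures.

6.14 g/cm³

A BCC unit cell contains Z = 2 atoms.
Cell volume: a³ = (3.02 Å)³ = (3.020 × 10^-8 cm)³ = 2.754 × 10^-23 cm³.
ρ = Z·M/(N_A·a³) = 2 × 50.94 / (6.022 × 10²³ × 2.754 × 10^-23) = 6.142 g/cm³.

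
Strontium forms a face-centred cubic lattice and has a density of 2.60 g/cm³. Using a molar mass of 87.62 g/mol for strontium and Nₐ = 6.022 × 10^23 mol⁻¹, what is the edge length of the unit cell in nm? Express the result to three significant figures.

0.607 nm

With Z = 4 atoms per FCC cell, a³ = Z·M/(N_A·ρ) = 4 × 87.62 / (6.022 × 10²³ × 2.600 g/cm³) = 2.238 × 10^-22 cm³.
a = (2.238 × 10^-22)^(1/3) = 6.072 × 10^-8 cm = 0.607 nm.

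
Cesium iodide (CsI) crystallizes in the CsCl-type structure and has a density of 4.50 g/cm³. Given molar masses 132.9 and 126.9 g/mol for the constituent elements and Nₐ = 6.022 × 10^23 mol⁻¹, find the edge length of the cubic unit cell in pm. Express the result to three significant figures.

M(CsI) = 259.8 g/mol; Z = 1 formula unit per cell.
a³ = Z·M/(N_A·ρ) = 1 × 259.8 / (6.022 × 10²³ × 4.50) = 9.587 × 10^-23 cm³, so a = 4.577 × 10^-8 cm = 458 pm.

458 pm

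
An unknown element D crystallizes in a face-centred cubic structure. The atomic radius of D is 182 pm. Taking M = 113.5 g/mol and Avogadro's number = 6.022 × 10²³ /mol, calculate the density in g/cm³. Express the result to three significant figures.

In an FCC lattice, atoms touch along the face diagonal, so √2·a = 4r, giving a = 514.8 pm = 5.148 × 10^-8 cm.
With Z = 4, ρ = Z·M/(N_A·a³) = 4 × 113.5 / (6.022 × 10²³ × 1.364 × 10^-22) = 5.527 g/cm³.

5.53 g/cm³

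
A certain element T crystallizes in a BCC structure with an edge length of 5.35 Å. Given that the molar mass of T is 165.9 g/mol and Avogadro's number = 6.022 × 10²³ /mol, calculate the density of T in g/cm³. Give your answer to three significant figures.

3.60 g/cm³

A BCC unit cell contains Z = 2 atoms.
Cell volume: a³ = (5.35 Å)³ = (5.350 × 10^-8 cm)³ = 1.531 × 10^-22 cm³.
ρ = Z·M/(N_A·a³) = 2 × 165.9 / (6.022 × 10²³ × 1.531 × 10^-22) = 3.598 g/cm³.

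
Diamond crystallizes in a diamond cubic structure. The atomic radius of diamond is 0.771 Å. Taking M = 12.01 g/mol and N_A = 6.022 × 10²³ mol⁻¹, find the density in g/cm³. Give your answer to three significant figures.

In a diamond cubic lattice, nearest neighbors lie along the body diagonal with √3·a = 8r, giving a = 3.561 Å = 3.561 × 10^-8 cm.
With Z = 8, ρ = Z·M/(N_A·a³) = 8 × 12.01 / (6.022 × 10²³ × 4.516 × 10^-23) = 3.533 g/cm³.

3.53 g/cm³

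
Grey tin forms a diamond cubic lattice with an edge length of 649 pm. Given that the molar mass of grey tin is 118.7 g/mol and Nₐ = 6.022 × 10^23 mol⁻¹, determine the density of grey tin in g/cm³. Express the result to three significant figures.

5.77 g/cm³

A diamond cubic unit cell contains Z = 8 atoms.
Cell volume: a³ = (649 pm)³ = (6.490 × 10^-8 cm)³ = 2.734 × 10^-22 cm³.
ρ = Z·M/(N_A·a³) = 8 × 118.7 / (6.022 × 10²³ × 2.734 × 10^-22) = 5.769 g/cm³.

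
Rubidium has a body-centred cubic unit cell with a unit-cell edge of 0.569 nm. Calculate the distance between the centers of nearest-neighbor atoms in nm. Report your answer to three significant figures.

In a BCC structure, atoms touch along the body diagonal, so √3·a = 4r; the nearest-neighbor distance equals 2r = 0.8660·a.
d = 0.8660 × 0.569 = 0.493 nm.

0.493 nm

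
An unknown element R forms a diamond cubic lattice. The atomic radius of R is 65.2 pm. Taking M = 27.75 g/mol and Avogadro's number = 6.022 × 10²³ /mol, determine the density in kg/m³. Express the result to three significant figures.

13500 kg/m³

In a diamond cubic lattice, nearest neighbors lie along the body diagonal with √3·a = 8r, giving a = 301.1 pm = 3.011 × 10^-8 cm.
With Z = 8, ρ = Z·M/(N_A·a³) = 8 × 27.75 / (6.022 × 10²³ × 2.731 × 10^-23) = 13.50 g/cm³ = 13500 kg/m³.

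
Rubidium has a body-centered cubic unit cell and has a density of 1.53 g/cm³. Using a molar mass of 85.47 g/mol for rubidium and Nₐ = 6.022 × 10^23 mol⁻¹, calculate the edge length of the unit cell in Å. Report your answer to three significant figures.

5.70 Å

With Z = 2 atoms per BCC cell, a³ = Z·M/(N_A·ρ) = 2 × 85.47 / (6.022 × 10²³ × 1.530 g/cm³) = 1.855 × 10^-22 cm³.
a = (1.855 × 10^-22)^(1/3) = 5.703 × 10^-8 cm = 5.70 Å.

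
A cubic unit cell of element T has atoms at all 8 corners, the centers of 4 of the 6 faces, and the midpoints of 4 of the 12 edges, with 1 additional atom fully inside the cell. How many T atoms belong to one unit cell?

Corner atoms are shared by 8 cells (1/8 each), face atoms by 2 (1/2 each), edge atoms by 4 (1/4 each), interior atoms are unshared.
Net atoms = 8 × 1/8 + 4 × 1/2 + 4 × 1/4 + 1 = 1 + 2 + 1 + 1 = 5.

5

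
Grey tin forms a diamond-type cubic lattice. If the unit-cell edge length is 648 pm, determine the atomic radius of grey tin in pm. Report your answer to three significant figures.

140 pm

In a diamond cubic lattice, nearest neighbors lie along the body diagonal with √3·a = 8r.
r = √3·a/8 = 1.7321 × 648 / 8 = 140 pm.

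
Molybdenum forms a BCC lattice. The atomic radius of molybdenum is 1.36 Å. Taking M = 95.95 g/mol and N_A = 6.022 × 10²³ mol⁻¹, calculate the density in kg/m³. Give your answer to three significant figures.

In a BCC lattice, atoms touch along the body diagonal, so √3·a = 4r, giving a = 3.141 Å = 3.141 × 10^-8 cm.
With Z = 2, ρ = Z·M/(N_A·a³) = 2 × 95.95 / (6.022 × 10²³ × 3.098 × 10^-23) = 10.29 g/cm³ = 10300 kg/m³.

10300 kg/m³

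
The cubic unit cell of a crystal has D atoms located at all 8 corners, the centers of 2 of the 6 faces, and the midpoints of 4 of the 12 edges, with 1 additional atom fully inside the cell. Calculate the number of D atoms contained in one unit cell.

4

Corner atoms are shared by 8 cells (1/8 each), face atoms by 2 (1/2 each), edge atoms by 4 (1/4 each), interior atoms are unshared.
Net atoms = 8 × 1/8 + 2 × 1/2 + 4 × 1/4 + 1 = 1 + 1 + 1 + 1 = 4.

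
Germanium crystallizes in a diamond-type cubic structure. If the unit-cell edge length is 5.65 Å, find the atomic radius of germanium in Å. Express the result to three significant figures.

In a diamond cubic lattice, nearest neighbors lie along the body diagonal with √3·a = 8r.
r = √3·a/8 = 1.7321 × 5.65 / 8 = 1.22 Å.

1.22 Å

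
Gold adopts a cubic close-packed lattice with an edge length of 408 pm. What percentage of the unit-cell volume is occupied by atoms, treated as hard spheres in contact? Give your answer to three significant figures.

In an FCC lattice atoms touch along the face diagonal, so √2·a = 4r, so r = 0.3536a = 144.2 pm.
Packing fraction = Z·(4/3)πr³ / a³ = 4 × (4/3)π × (144.2)³ / (408)³ = 0.7405 = 74.0%.

74.0%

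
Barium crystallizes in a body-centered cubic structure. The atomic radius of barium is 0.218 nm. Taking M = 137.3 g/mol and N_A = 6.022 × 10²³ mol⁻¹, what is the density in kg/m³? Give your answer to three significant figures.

3570 kg/m³

In a BCC lattice, atoms touch along the body diagonal, so √3·a = 4r, giving a = 0.5034 nm = 5.034 × 10^-8 cm.
With Z = 2, ρ = Z·M/(N_A·a³) = 2 × 137.3 / (6.022 × 10²³ × 1.276 × 10^-22) = 3.573 g/cm³ = 3570 kg/m³.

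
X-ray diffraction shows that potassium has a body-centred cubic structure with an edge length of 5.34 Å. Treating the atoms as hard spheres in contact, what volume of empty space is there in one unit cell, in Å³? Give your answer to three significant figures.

In a BCC lattice atoms touch along the body diagonal, so √3·a = 4r, so r = 0.4330a = 2.312 Å.
V_cell = a³ = 152.3 Å³; V_atoms = 2 × (4/3)πr³ = 103.6 Å³.
Empty space = 152.3 − 103.6 = 48.7 Å³.

48.7 Å³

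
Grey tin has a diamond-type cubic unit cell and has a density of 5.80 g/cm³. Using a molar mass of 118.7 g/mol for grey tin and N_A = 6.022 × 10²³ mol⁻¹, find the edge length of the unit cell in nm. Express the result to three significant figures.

With Z = 8 atoms per diamond cubic cell, a³ = Z·M/(N_A·ρ) = 8 × 118.7 / (6.022 × 10²³ × 5.800 g/cm³) = 2.719 × 10^-22 cm³.
a = (2.719 × 10^-22)^(1/3) = 6.478 × 10^-8 cm = 0.648 nm.

0.648 nm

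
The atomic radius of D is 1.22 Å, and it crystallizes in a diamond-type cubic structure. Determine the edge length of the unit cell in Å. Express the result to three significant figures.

5.63 Å

In a diamond cubic lattice, nearest neighbors lie along the body diagonal with √3·a = 8r.
a = 8r/√3 = 8 × 1.22 / 1.7321 = 5.63 Å.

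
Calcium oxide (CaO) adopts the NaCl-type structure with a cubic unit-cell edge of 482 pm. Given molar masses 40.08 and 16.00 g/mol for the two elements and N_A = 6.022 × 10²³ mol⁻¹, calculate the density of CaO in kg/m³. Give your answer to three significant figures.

3330 kg/m³

The NaCl-type structure contains Z = 4 formula units per cell; M(CaO) = 40.08 + 16.00 = 56.08 g/mol.
a³ = (4.820 × 10^-8 cm)³ = 1.120 × 10^-22 cm³.
ρ = 4 × 56.08 / (6.022 × 10²³ × 1.120 × 10^-22) = 3.326 g/cm³ = 3330 kg/m³.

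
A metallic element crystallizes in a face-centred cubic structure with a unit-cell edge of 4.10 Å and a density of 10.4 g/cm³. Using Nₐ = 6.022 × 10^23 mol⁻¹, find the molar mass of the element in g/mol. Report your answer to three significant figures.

108 g/mol

An FCC cell has Z = 4 atoms; a = 4.100 × 10^-8 cm.
M = ρ·N_A·a³/Z = 10.4 × 6.022 × 10²³ × 6.892 × 10^-23 / 4 = 108 g/mol.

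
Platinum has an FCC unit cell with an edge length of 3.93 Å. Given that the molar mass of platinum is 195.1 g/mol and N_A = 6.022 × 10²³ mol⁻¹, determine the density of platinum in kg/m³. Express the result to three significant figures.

21400 kg/m³

An FCC unit cell contains Z = 4 atoms.
Cell volume: a³ = (3.93 Å)³ = (3.930 × 10^-8 cm)³ = 6.070 × 10^-23 cm³.
ρ = Z·M/(N_A·a³) = 4 × 195.1 / (6.022 × 10²³ × 6.070 × 10^-23) = 21.35 g/cm³ = 21400 kg/m³.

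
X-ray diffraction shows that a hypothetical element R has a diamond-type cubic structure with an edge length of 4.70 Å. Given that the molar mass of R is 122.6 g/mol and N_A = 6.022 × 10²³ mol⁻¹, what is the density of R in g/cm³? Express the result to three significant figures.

15.7 g/cm³

A diamond cubic unit cell contains Z = 8 atoms.
Cell volume: a³ = (4.70 Å)³ = (4.700 × 10^-8 cm)³ = 1.038 × 10^-22 cm³.
ρ = Z·M/(N_A·a³) = 8 × 122.6 / (6.022 × 10²³ × 1.038 × 10^-22) = 15.69 g/cm³.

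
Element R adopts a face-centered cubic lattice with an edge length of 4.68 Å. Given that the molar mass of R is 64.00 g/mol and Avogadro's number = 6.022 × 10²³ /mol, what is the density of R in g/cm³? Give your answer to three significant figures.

4.15 g/cm³

An FCC unit cell contains Z = 4 atoms.
Cell volume: a³ = (4.68 Å)³ = (4.680 × 10^-8 cm)³ = 1.025 × 10^-22 cm³.
ρ = Z·M/(N_A·a³) = 4 × 64.00 / (6.022 × 10²³ × 1.025 × 10^-22) = 4.147 g/cm³.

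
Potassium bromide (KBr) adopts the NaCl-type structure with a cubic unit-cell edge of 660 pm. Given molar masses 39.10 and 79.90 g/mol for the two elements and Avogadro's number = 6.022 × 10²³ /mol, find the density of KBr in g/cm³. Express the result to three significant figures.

The NaCl-type structure contains Z = 4 formula units per cell; M(KBr) = 39.10 + 79.90 = 119.0 g/mol.
a³ = (6.600 × 10^-8 cm)³ = 2.875 × 10^-22 cm³.
ρ = 4 × 119.0 / (6.022 × 10²³ × 2.875 × 10^-22) = 2.749 g/cm³.

2.75 g/cm³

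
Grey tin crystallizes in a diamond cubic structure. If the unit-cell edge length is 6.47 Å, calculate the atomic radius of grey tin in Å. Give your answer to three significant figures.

1.40 Å

In a diamond cubic lattice, nearest neighbors lie along the body diagonal with √3·a = 8r.
r = √3·a/8 = 1.7321 × 6.47 / 8 = 1.40 Å.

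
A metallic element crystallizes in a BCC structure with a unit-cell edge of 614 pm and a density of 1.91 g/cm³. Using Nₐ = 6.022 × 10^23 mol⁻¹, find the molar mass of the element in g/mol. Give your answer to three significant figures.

A BCC cell has Z = 2 atoms; a = 6.140 × 10^-8 cm.
M = ρ·N_A·a³/Z = 1.91 × 6.022 × 10²³ × 2.315 × 10^-22 / 2 = 133 g/mol.

133 g/mol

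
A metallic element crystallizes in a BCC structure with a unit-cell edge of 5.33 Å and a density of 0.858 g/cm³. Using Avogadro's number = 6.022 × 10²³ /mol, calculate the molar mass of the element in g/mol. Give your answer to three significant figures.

A BCC cell has Z = 2 atoms; a = 5.330 × 10^-8 cm.
M = ρ·N_A·a³/Z = 0.858 × 6.022 × 10²³ × 1.514 × 10^-22 / 2 = 39.1 g/mol.

39.1 g/mol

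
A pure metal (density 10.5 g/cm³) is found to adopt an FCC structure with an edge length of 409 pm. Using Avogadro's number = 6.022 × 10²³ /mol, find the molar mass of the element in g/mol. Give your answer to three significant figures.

An FCC cell has Z = 4 atoms; a = 4.090 × 10^-8 cm.
M = ρ·N_A·a³/Z = 10.5 × 6.022 × 10²³ × 6.842 × 10^-23 / 4 = 108 g/mol.

108 g/mol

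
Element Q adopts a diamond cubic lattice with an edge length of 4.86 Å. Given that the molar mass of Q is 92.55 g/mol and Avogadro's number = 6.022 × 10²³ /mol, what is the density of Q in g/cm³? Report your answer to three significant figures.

A diamond cubic unit cell contains Z = 8 atoms.
Cell volume: a³ = (4.86 Å)³ = (4.860 × 10^-8 cm)³ = 1.148 × 10^-22 cm³.
ρ = Z·M/(N_A·a³) = 8 × 92.55 / (6.022 × 10²³ × 1.148 × 10^-22) = 10.71 g/cm³.

10.7 g/cm³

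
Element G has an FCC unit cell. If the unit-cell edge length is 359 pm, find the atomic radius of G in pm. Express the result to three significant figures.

In an FCC lattice, atoms touch along the face diagonal, so √2·a = 4r.
r = √2·a/4 = 1.4142 × 359 / 4 = 127 pm.

127 pm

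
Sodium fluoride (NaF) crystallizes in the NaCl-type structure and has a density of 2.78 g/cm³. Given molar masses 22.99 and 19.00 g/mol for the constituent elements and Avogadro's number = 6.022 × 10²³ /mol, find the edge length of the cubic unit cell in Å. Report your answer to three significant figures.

M(NaF) = 41.99 g/mol; Z = 4 formula units per cell.
a³ = Z·M/(N_A·ρ) = 4 × 41.99 / (6.022 × 10²³ × 2.78) = 1.003 × 10^-22 cm³, so a = 4.647 × 10^-8 cm = 4.65 Å.

4.65 Å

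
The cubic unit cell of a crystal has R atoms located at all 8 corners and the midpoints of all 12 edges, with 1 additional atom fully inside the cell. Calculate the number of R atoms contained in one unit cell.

5

Corner atoms are shared by 8 cells (1/8 each), edge atoms by 4 (1/4 each), interior atoms are unshared.
Net atoms = 8 × 1/8 + 12 × 1/4 + 1 = 1 + 3 + 1 = 5.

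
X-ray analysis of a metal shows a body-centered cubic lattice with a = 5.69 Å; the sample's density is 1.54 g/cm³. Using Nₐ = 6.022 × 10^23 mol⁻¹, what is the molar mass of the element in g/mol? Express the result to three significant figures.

85.4 g/mol

A BCC cell has Z = 2 atoms; a = 5.690 × 10^-8 cm.
M = ρ·N_A·a³/Z = 1.54 × 6.022 × 10²³ × 1.842 × 10^-22 / 2 = 85.4 g/mol.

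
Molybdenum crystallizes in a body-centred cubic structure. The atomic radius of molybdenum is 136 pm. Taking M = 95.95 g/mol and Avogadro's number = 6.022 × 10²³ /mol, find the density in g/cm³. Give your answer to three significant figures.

10.3 g/cm³

In a BCC lattice, atoms touch along the body diagonal, so √3·a = 4r, giving a = 314.1 pm = 3.141 × 10^-8 cm.
With Z = 2, ρ = Z·M/(N_A·a³) = 2 × 95.95 / (6.022 × 10²³ × 3.098 × 10^-23) = 10.29 g/cm³.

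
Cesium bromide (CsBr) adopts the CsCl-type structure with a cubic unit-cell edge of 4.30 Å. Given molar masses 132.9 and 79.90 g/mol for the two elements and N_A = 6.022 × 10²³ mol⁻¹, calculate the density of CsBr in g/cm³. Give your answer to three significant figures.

The CsCl-type structure contains Z = 1 formula unit per cell; M(CsBr) = 132.9 + 79.90 = 212.8 g/mol.
a³ = (4.300 × 10^-8 cm)³ = 7.951 × 10^-23 cm³.
ρ = 1 × 212.8 / (6.022 × 10²³ × 7.951 × 10^-23) = 4.445 g/cm³.

4.44 g/cm³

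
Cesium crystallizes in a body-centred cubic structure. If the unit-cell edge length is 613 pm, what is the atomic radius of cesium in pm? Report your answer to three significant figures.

In a BCC lattice, atoms touch along the body diagonal, so √3·a = 4r.
r = √3·a/4 = 1.7321 × 613 / 4 = 265 pm.

265 pm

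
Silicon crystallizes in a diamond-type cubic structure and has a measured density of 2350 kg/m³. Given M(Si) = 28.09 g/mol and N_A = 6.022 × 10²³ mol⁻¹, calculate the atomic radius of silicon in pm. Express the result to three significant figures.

117 pm

For a diamond cubic cell (Z = 8), a³ = Z·M/(N_A·ρ) = 8 × 28.09 / (6.022 × 10²³ × 2.350) = 1.588 × 10^-22 cm³, so a = 5.415 × 10^-8 cm = 541.5 pm.
Nearest neighbors lie along the body diagonal with √3·a = 8r, so r = 0.2165 × a = 117 pm.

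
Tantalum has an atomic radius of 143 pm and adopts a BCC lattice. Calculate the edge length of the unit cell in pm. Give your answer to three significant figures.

In a BCC lattice, atoms touch along the body diagonal, so √3·a = 4r.
a = 4r/√3 = 4 × 143 / 1.7321 = 330 pm.

330 pm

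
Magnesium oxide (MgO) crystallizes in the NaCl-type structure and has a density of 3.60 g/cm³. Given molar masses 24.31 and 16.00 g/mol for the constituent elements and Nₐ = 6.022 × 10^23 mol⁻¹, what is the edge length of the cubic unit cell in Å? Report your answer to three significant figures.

4.21 Å

M(MgO) = 40.31 g/mol; Z = 4 formula units per cell.
a³ = Z·M/(N_A·ρ) = 4 × 40.31 / (6.022 × 10²³ × 3.60) = 7.438 × 10^-23 cm³, so a = 4.205 × 10^-8 cm = 4.21 Å.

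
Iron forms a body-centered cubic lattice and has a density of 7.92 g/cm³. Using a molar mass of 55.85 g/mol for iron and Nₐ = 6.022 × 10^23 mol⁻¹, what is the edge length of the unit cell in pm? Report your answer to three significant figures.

With Z = 2 atoms per BCC cell, a³ = Z·M/(N_A·ρ) = 2 × 55.85 / (6.022 × 10²³ × 7.920 g/cm³) = 2.342 × 10^-23 cm³.
a = (2.342 × 10^-23)^(1/3) = 2.861 × 10^-8 cm = 286 pm.

286 pm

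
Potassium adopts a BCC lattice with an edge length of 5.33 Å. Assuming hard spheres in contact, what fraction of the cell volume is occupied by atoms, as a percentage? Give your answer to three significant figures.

68.0%

In a BCC lattice atoms touch along the body diagonal, so √3·a = 4r, so r = 0.4330a = 2.308 Å.
Packing fraction = Z·(4/3)πr³ / a³ = 2 × (4/3)π × (2.308)³ / (5.33)³ = 0.6802 = 68.0%.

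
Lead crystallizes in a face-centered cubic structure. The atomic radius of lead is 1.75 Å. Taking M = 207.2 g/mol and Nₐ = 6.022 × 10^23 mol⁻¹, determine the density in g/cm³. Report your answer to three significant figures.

11.3 g/cm³

In an FCC lattice, atoms touch along the face diagonal, so √2·a = 4r, giving a = 4.950 Å = 4.950 × 10^-8 cm.
With Z = 4, ρ = Z·M/(N_A·a³) = 4 × 207.2 / (6.022 × 10²³ × 1.213 × 10^-22) = 11.35 g/cm³.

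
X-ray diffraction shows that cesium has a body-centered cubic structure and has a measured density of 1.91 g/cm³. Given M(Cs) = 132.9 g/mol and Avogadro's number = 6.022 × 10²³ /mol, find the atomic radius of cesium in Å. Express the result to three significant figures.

2.66 Å

For a BCC cell (Z = 2), a³ = Z·M/(N_A·ρ) = 2 × 132.9 / (6.022 × 10²³ × 1.910) = 2.311 × 10^-22 cm³, so a = 6.137 × 10^-8 cm = 6.137 Å.
Atoms touch along the body diagonal, so √3·a = 4r, so r = 0.4330 × a = 2.66 Å.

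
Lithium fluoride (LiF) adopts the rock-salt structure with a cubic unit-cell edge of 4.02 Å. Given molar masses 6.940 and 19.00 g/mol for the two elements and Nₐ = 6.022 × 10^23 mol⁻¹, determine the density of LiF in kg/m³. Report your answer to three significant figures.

2650 kg/m³

The rock-salt structure contains Z = 4 formula units per cell; M(LiF) = 6.940 + 19.00 = 25.94 g/mol.
a³ = (4.020 × 10^-8 cm)³ = 6.496 × 10^-23 cm³.
ρ = 4 × 25.94 / (6.022 × 10²³ × 6.496 × 10^-23) = 2.652 g/cm³ = 2650 kg/m³.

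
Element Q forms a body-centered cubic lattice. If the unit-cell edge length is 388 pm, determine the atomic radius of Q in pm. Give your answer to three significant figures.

In a BCC lattice, atoms touch along the body diagonal, so √3·a = 4r.
r = √3·a/4 = 1.7321 × 388 / 4 = 168 pm.

168 pm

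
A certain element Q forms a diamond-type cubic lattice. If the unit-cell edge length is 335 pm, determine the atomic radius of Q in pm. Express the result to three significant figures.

In a diamond cubic lattice, nearest neighbors lie along the body diagonal with √3·a = 8r.
r = √3·a/8 = 1.7321 × 335 / 8 = 72.5 pm.

72.5 pm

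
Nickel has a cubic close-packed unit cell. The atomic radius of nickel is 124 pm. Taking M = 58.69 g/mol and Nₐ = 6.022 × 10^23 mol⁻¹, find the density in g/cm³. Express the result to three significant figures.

In an FCC lattice, atoms touch along the face diagonal, so √2·a = 4r, giving a = 350.7 pm = 3.507 × 10^-8 cm.
With Z = 4, ρ = Z·M/(N_A·a³) = 4 × 58.69 / (6.022 × 10²³ × 4.314 × 10^-23) = 9.036 g/cm³.

9.04 g/cm³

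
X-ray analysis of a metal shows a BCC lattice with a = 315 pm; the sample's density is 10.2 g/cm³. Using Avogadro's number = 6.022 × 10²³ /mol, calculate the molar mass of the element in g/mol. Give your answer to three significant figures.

96.0 g/mol

A BCC cell has Z = 2 atoms; a = 3.150 × 10^-8 cm.
M = ρ·N_A·a³/Z = 10.2 × 6.022 × 10²³ × 3.126 × 10^-23 / 2 = 96.0 g/mol.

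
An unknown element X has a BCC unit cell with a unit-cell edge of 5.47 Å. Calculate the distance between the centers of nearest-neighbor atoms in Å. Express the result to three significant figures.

In a BCC structure, atoms touch along the body diagonal, so √3·a = 4r; the nearest-neighbor distance equals 2r = 0.8660·a.
d = 0.8660 × 5.47 = 4.74 Å.

4.74 Å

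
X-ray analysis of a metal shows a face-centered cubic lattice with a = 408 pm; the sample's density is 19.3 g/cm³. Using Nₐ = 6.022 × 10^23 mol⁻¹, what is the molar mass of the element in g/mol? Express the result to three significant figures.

An FCC cell has Z = 4 atoms; a = 4.080 × 10^-8 cm.
M = ρ·N_A·a³/Z = 19.3 × 6.022 × 10²³ × 6.792 × 10^-23 / 4 = 197 g/mol.

197 g/mol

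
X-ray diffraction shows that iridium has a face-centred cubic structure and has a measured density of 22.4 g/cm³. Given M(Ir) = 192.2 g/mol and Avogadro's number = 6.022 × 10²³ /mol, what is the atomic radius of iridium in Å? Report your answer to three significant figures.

For an FCC cell (Z = 4), a³ = Z·M/(N_A·ρ) = 4 × 192.2 / (6.022 × 10²³ × 22.40) = 5.699 × 10^-23 cm³, so a = 3.848 × 10^-8 cm = 3.848 Å.
Atoms touch along the face diagonal, so √2·a = 4r, so r = 0.3536 × a = 1.36 Å.

1.36 Å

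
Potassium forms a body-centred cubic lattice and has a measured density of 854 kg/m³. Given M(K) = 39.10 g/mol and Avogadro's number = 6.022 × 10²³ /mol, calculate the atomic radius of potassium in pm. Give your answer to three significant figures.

231 pm

For a BCC cell (Z = 2), a³ = Z·M/(N_A·ρ) = 2 × 39.10 / (6.022 × 10²³ × 0.8540) = 1.521 × 10^-22 cm³, so a = 5.337 × 10^-8 cm = 533.7 pm.
Atoms touch along the body diagonal, so √3·a = 4r, so r = 0.4330 × a = 231 pm.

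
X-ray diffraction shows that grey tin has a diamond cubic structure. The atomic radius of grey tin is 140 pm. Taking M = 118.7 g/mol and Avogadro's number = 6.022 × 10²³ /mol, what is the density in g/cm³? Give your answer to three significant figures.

In a diamond cubic lattice, nearest neighbors lie along the body diagonal with √3·a = 8r, giving a = 646.6 pm = 6.466 × 10^-8 cm.
With Z = 8, ρ = Z·M/(N_A·a³) = 8 × 118.7 / (6.022 × 10²³ × 2.704 × 10^-22) = 5.832 g/cm³.

5.83 g/cm³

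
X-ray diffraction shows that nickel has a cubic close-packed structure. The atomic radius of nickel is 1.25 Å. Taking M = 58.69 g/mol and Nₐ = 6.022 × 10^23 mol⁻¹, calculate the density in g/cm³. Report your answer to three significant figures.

8.82 g/cm³

In an FCC lattice, atoms touch along the face diagonal, so √2·a = 4r, giving a = 3.536 Å = 3.536 × 10^-8 cm.
With Z = 4, ρ = Z·M/(N_A·a³) = 4 × 58.69 / (6.022 × 10²³ × 4.419 × 10^-23) = 8.821 g/cm³.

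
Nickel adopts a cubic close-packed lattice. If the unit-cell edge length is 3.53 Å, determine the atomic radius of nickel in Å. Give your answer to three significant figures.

1.25 Å

In an FCC lattice, atoms touch along the face diagonal, so √2·a = 4r.
r = √2·a/4 = 1.4142 × 3.53 / 4 = 1.25 Å.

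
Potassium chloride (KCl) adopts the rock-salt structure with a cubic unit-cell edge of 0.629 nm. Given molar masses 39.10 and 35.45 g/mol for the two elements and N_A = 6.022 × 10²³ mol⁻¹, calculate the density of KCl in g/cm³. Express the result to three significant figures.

The rock-salt structure contains Z = 4 formula units per cell; M(KCl) = 39.10 + 35.45 = 74.55 g/mol.
a³ = (6.290 × 10^-8 cm)³ = 2.489 × 10^-22 cm³.
ρ = 4 × 74.55 / (6.022 × 10²³ × 2.489 × 10^-22) = 1.990 g/cm³.

1.99 g/cm³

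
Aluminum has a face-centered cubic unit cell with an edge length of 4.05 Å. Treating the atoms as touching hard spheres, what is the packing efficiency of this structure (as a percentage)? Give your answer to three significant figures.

74.0%

In an FCC lattice atoms touch along the face diagonal, so √2·a = 4r, so r = 0.3536a = 1.432 Å.
Packing fraction = Z·(4/3)πr³ / a³ = 4 × (4/3)π × (1.432)³ / (4.05)³ = 0.7405 = 74.0%.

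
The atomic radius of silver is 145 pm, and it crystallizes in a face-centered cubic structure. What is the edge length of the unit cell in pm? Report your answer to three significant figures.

In an FCC lattice, atoms touch along the face diagonal, so √2·a = 4r.
a = 4r/√2 = 4 × 145 / 1.4142 = 410 pm.

410 pm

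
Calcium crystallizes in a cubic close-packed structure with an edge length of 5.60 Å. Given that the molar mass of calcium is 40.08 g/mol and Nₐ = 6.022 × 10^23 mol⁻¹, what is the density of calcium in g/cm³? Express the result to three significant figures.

1.52 g/cm³

An FCC unit cell contains Z = 4 atoms.
Cell volume: a³ = (5.60 Å)³ = (5.600 × 10^-8 cm)³ = 1.756 × 10^-22 cm³.
ρ = Z·M/(N_A·a³) = 4 × 40.08 / (6.022 × 10²³ × 1.756 × 10^-22) = 1.516 g/cm³.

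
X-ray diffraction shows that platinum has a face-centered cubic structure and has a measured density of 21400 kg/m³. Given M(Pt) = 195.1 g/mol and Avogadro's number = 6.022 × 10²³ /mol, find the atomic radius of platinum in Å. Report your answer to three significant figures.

For an FCC cell (Z = 4), a³ = Z·M/(N_A·ρ) = 4 × 195.1 / (6.022 × 10²³ × 21.40) = 6.056 × 10^-23 cm³, so a = 3.927 × 10^-8 cm = 3.927 Å.
Atoms touch along the face diagonal, so √2·a = 4r, so r = 0.3536 × a = 1.39 Å.

1.39 Å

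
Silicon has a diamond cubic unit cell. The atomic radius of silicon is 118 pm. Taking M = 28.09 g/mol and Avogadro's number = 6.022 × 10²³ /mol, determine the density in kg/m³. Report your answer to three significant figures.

2300 kg/m³

In a diamond cubic lattice, nearest neighbors lie along the body diagonal with √3·a = 8r, giving a = 545.0 pm = 5.450 × 10^-8 cm.
With Z = 8, ρ = Z·M/(N_A·a³) = 8 × 28.09 / (6.022 × 10²³ × 1.619 × 10^-22) = 2.305 g/cm³ = 2300 kg/m³.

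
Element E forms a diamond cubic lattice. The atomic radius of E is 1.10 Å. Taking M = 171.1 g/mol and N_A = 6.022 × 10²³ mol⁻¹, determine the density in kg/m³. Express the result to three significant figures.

17300 kg/m³

In a diamond cubic lattice, nearest neighbors lie along the body diagonal with √3·a = 8r, giving a = 5.081 Å = 5.081 × 10^-8 cm.
With Z = 8, ρ = Z·M/(N_A·a³) = 8 × 171.1 / (6.022 × 10²³ × 1.311 × 10^-22) = 17.33 g/cm³ = 17300 kg/m³.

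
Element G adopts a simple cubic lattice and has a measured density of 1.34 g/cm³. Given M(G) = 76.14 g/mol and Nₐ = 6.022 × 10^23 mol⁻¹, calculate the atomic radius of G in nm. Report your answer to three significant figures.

0.228 nm

For a simple cubic cell (Z = 1), a³ = Z·M/(N_A·ρ) = 1 × 76.14 / (6.022 × 10²³ × 1.340) = 9.436 × 10^-23 cm³, so a = 4.553 × 10^-8 cm = 0.4553 nm.
Atoms touch along the cell edge, so a = 2r, so r = 0.5000 × a = 0.228 nm.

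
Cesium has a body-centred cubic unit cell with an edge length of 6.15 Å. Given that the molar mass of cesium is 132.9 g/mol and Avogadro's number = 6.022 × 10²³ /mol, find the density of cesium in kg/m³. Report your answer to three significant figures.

A BCC unit cell contains Z = 2 atoms.
Cell volume: a³ = (6.15 Å)³ = (6.150 × 10^-8 cm)³ = 2.326 × 10^-22 cm³.
ρ = Z·M/(N_A·a³) = 2 × 132.9 / (6.022 × 10²³ × 2.326 × 10^-22) = 1.898 g/cm³ = 1900 kg/m³.

1900 kg/m³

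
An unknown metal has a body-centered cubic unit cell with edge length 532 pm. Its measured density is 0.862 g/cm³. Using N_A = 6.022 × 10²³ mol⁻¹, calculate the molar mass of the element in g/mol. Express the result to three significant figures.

39.1 g/mol

A BCC cell has Z = 2 atoms; a = 5.320 × 10^-8 cm.
M = ρ·N_A·a³/Z = 0.862 × 6.022 × 10²³ × 1.506 × 10^-22 / 2 = 39.1 g/mol.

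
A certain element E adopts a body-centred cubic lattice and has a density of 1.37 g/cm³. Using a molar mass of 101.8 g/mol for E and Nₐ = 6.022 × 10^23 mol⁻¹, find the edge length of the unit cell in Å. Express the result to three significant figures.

6.27 Å

With Z = 2 atoms per BCC cell, a³ = Z·M/(N_A·ρ) = 2 × 101.8 / (6.022 × 10²³ × 1.370 g/cm³) = 2.468 × 10^-22 cm³.
a = (2.468 × 10^-22)^(1/3) = 6.272 × 10^-8 cm = 6.27 Å.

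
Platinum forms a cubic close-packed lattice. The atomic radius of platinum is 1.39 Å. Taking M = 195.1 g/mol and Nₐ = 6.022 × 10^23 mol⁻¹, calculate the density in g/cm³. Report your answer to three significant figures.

21.3 g/cm³

In an FCC lattice, atoms touch along the face diagonal, so √2·a = 4r, giving a = 3.932 Å = 3.932 × 10^-8 cm.
With Z = 4, ρ = Z·M/(N_A·a³) = 4 × 195.1 / (6.022 × 10²³ × 6.077 × 10^-23) = 21.33 g/cm³.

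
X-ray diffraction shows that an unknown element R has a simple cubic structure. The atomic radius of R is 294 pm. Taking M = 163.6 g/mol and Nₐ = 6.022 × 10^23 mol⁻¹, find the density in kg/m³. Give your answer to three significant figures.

1340 kg/m³

In a simple cubic lattice, atoms touch along the cell edge, so a = 2r, giving a = 588.0 pm = 5.880 × 10^-8 cm.
With Z = 1, ρ = Z·M/(N_A·a³) = 1 × 163.6 / (6.022 × 10²³ × 2.033 × 10^-22) = 1.336 g/cm³ = 1340 kg/m³.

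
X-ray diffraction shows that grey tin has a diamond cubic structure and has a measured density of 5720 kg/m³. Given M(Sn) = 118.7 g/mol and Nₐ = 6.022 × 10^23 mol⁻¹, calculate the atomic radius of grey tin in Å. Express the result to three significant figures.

For a diamond cubic cell (Z = 8), a³ = Z·M/(N_A·ρ) = 8 × 118.7 / (6.022 × 10²³ × 5.720) = 2.757 × 10^-22 cm³, so a = 6.508 × 10^-8 cm = 6.508 Å.
Nearest neighbors lie along the body diagonal with √3·a = 8r, so r = 0.2165 × a = 1.41 Å.

1.41 Å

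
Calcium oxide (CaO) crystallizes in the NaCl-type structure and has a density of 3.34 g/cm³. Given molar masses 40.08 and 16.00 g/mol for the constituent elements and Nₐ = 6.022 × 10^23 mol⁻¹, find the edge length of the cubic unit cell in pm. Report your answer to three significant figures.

481 pm

M(CaO) = 56.08 g/mol; Z = 4 formula units per cell.
a³ = Z·M/(N_A·ρ) = 4 × 56.08 / (6.022 × 10²³ × 3.34) = 1.115 × 10^-22 cm³, so a = 4.813 × 10^-8 cm = 481 pm.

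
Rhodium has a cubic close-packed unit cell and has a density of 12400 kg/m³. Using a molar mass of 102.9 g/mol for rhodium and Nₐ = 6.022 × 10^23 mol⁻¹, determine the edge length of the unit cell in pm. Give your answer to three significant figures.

With Z = 4 atoms per FCC cell, a³ = Z·M/(N_A·ρ) = 4 × 102.9 / (6.022 × 10²³ × 12.40 g/cm³) = 5.512 × 10^-23 cm³.
a = (5.512 × 10^-23)^(1/3) = 3.806 × 10^-8 cm = 381 pm.

381 pm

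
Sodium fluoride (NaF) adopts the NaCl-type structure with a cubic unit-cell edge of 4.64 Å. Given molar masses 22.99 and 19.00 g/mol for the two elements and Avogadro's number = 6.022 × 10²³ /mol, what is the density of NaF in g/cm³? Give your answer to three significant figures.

2.79 g/cm³

The NaCl-type structure contains Z = 4 formula units per cell; M(NaF) = 22.99 + 19.00 = 41.99 g/mol.
a³ = (4.640 × 10^-8 cm)³ = 9.990 × 10^-23 cm³.
ρ = 4 × 41.99 / (6.022 × 10²³ × 9.990 × 10^-23) = 2.792 g/cm³.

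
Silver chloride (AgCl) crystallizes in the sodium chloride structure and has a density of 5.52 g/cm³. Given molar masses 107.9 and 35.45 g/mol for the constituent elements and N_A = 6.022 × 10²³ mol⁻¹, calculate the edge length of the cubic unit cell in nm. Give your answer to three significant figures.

0.557 nm

M(AgCl) = 143.35 g/mol; Z = 4 formula units per cell.
a³ = Z·M/(N_A·ρ) = 4 × 143.35 / (6.022 × 10²³ × 5.52) = 1.725 × 10^-22 cm³, so a = 5.567 × 10^-8 cm = 0.557 nm.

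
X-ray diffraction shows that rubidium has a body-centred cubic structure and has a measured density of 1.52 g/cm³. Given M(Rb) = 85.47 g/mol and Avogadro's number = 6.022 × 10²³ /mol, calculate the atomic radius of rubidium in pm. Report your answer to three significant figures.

248 pm

For a BCC cell (Z = 2), a³ = Z·M/(N_A·ρ) = 2 × 85.47 / (6.022 × 10²³ × 1.520) = 1.867 × 10^-22 cm³, so a = 5.716 × 10^-8 cm = 571.6 pm.
Atoms touch along the body diagonal, so √3·a = 4r, so r = 0.4330 × a = 248 pm.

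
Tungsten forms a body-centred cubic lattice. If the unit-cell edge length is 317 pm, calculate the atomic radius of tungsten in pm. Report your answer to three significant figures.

In a BCC lattice, atoms touch along the body diagonal, so √3·a = 4r.
r = √3·a/4 = 1.7321 × 317 / 4 = 137 pm.

137 pm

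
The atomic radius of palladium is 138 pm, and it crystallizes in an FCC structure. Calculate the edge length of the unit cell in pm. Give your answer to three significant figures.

In an FCC lattice, atoms touch along the face diagonal, so √2·a = 4r.
a = 4r/√2 = 4 × 138 / 1.4142 = 390 pm.

390 pm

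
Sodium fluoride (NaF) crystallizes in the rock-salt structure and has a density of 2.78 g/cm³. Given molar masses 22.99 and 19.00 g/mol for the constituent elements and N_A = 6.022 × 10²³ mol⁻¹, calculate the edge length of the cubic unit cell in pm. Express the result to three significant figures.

M(NaF) = 41.99 g/mol; Z = 4 formula units per cell.
a³ = Z·M/(N_A·ρ) = 4 × 41.99 / (6.022 × 10²³ × 2.78) = 1.003 × 10^-22 cm³, so a = 4.647 × 10^-8 cm = 465 pm.

465 pm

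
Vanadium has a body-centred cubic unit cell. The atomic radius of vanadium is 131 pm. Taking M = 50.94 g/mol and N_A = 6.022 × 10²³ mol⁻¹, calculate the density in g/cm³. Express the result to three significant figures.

6.11 g/cm³

In a BCC lattice, atoms touch along the body diagonal, so √3·a = 4r, giving a = 302.5 pm = 3.025 × 10^-8 cm.
With Z = 2, ρ = Z·M/(N_A·a³) = 2 × 50.94 / (6.022 × 10²³ × 2.769 × 10^-23) = 6.110 g/cm³.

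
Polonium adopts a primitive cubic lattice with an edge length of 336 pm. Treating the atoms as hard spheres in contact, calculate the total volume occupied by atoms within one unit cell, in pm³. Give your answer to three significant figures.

1.99 × 10^7 pm³

In a simple cubic lattice atoms touch along the cell edge, so a = 2r, so r = 0.5000a = 168.0 pm.
V_atoms = Z × (4/3)πr³ = 1 × (4/3)π × (168.0)³ = 1.99 × 10^7 pm³.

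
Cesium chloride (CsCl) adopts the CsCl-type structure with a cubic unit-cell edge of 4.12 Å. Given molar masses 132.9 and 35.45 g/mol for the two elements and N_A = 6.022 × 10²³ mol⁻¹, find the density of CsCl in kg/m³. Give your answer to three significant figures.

The CsCl-type structure contains Z = 1 formula unit per cell; M(CsCl) = 132.9 + 35.45 = 168.35 g/mol.
a³ = (4.120 × 10^-8 cm)³ = 6.993 × 10^-23 cm³.
ρ = 1 × 168.35 / (6.022 × 10²³ × 6.993 × 10^-23) = 3.997 g/cm³ = 4000 kg/m³.

4000 kg/m³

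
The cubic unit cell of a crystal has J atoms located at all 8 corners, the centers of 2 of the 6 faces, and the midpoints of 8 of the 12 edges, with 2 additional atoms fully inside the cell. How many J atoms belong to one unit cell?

Corner atoms are shared by 8 cells (1/8 each), face atoms by 2 (1/2 each), edge atoms by 4 (1/4 each), interior atoms are unshared.
Net atoms = 8 × 1/8 + 2 × 1/2 + 8 × 1/4 + 2 = 1 + 1 + 2 + 2 = 6.

6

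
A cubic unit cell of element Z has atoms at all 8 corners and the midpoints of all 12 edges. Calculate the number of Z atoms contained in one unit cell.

Corner atoms are shared by 8 cells (1/8 each), edge atoms by 4 (1/4 each).
Net atoms = 8 × 1/8 + 12 × 1/4 = 1 + 3 = 4.

4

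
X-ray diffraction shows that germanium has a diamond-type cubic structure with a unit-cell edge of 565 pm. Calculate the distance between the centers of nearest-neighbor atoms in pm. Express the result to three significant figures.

245 pm

In a diamond cubic structure, nearest neighbors lie along the body diagonal with √3·a = 8r; the nearest-neighbor distance equals 2r = 0.4330·a.
d = 0.4330 × 565 = 245 pm.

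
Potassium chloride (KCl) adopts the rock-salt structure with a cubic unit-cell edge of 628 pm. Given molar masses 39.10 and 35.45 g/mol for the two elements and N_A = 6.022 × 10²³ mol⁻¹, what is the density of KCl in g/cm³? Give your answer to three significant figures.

2.00 g/cm³

The rock-salt structure contains Z = 4 formula units per cell; M(KCl) = 39.10 + 35.45 = 74.55 g/mol.
a³ = (6.280 × 10^-8 cm)³ = 2.477 × 10^-22 cm³.
ρ = 4 × 74.55 / (6.022 × 10²³ × 2.477 × 10^-22) = 1.999 g/cm³.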